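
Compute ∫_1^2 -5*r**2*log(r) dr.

35/9 - 40*log(2)/3

Integrate by parts once (u = ln r, dv = -5*r**2 dr).
An antiderivative is F(r) = -5*r**3*(3*log(r) - 1)/9.
Then F(2) - F(1) = (40/9 - 40*log(2)/3) - (5/9) = 35/9 - 40*log(2)/3.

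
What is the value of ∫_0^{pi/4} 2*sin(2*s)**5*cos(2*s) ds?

Let u = sin(2*s), so du = 2*cos(2*s) ds. When s = 0, u = 0; when s = pi/4, u = 1.
The integral becomes ∫ u**5 du from 0 to 1, with antiderivative u**6/6.
Back in s: F(s) = sin(2*s)**6/6.
Then F(pi/4) - F(0) = (1/6) - (0) = 1/6.

1/6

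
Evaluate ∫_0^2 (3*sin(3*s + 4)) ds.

cos(4) - cos(10)

Let u = 3*s + 4, so du = 3 ds. When s = 0, u = 4; when s = 2, u = 10.
The integral becomes ∫ sin(u) du from 4 to 10, with antiderivative -cos(u).
Back in s: F(s) = -cos(3*s + 4).
Then F(2) - F(0) = (-cos(10)) - (-cos(4)) = cos(4) - cos(10).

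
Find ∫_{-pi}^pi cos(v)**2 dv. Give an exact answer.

pi

Use the identity cos^2(v) = (1 + cos(2*v))/2.
An antiderivative is F(v) = v/2 + sin(2*v)/4.
Then F(pi) - F(-pi) = (pi/2) - (-pi/2) = pi.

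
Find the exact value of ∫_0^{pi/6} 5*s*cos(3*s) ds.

Integrate by parts once (u = s, dv = 5*cos(3*s) ds).
An antiderivative is F(s) = 5*s*sin(3*s)/3 + 5*cos(3*s)/9.
Then F(pi/6) - F(0) = (5*pi/18) - (5/9) = -5/9 + 5*pi/18.

-5/9 + 5*pi/18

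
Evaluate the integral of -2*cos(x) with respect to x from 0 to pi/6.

An antiderivative is F(x) = -2*sin(x).
Then F(pi/6) - F(0) = (-1) - (0) = -1.

-1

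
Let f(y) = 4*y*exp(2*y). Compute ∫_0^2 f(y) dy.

Integrate by parts once (u = y, dv = 4*exp(2*y) dy).
An antiderivative is F(y) = (2*y - 1)*exp(2*y).
Then F(2) - F(0) = (3*exp(4)) - (-1) = 1 + 3*exp(4).

1 + 3*exp(4)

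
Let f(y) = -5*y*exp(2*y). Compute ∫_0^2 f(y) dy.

Integrate by parts once (u = y, dv = -5*exp(2*y) dy).
An antiderivative is F(y) = (-10*y + 5)*exp(2*y)/4.
Then F(2) - F(0) = (-15*exp(4)/4) - (5/4) = -15*exp(4)/4 - 5/4.

-15*exp(4)/4 - 5/4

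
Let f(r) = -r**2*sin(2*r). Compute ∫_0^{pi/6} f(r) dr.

-sqrt(3)*pi/24 + pi**2/144 + 1/8

Integrate by parts twice (u = r^2, dv = -sin(2*r) dr).
An antiderivative is F(r) = r**2*cos(2*r)/2 - r*sin(2*r)/2 - cos(2*r)/4.
Then F(pi/6) - F(0) = (-sqrt(3)*pi/24 - 1/8 + pi**2/144) - (-1/4) = -sqrt(3)*pi/24 + pi**2/144 + 1/8.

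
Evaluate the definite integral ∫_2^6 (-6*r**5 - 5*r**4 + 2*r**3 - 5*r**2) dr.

-162128/3

By the power rule, an antiderivative is F(r) = -r**6 - r**5 + r**4/2 - 5*r**3/3.
Then F(6) - F(2) = (-54144) - (-304/3) = -162128/3.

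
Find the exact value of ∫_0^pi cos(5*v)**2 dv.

Use the identity cos^2(5*v) = (1 + cos(10*v))/2.
An antiderivative is F(v) = v/2 + sin(10*v)/20.
Then F(pi) - F(0) = (pi/2) - (0) = pi/2.

pi/2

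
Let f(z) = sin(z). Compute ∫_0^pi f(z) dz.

An antiderivative is F(z) = -cos(z).
Then F(pi) - F(0) = (1) - (-1) = 2.

2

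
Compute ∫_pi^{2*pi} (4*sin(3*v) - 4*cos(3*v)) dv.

-8/3

An antiderivative is F(v) = -4*sin(3*v)/3 - 4*cos(3*v)/3.
Then F(2*pi) - F(pi) = (-4/3) - (4/3) = -8/3.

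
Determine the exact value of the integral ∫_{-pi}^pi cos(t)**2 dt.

pi

Use the identity cos^2(t) = (1 + cos(2*t))/2.
An antiderivative is F(t) = t/2 + sin(2*t)/4.
Then F(pi) - F(-pi) = (pi/2) - (-pi/2) = pi.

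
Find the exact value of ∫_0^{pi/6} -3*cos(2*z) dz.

-3*sqrt(3)/4

An antiderivative is F(z) = -3*sin(2*z)/2.
Then F(pi/6) - F(0) = (-3*sqrt(3)/4) - (0) = -3*sqrt(3)/4.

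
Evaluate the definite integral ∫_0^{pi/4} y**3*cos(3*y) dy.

-sqrt(2)*pi**2/96 - sqrt(2)*pi/36 + sqrt(2)/27 + 2/27 + sqrt(2)*pi**3/384

Integrate by parts 3 times (u = y^3, dv = cos(3*y) dy).
An antiderivative is F(y) = y**3*sin(3*y)/3 + y**2*cos(3*y)/3 - 2*y*sin(3*y)/9 - 2*cos(3*y)/27.
Then F(pi/4) - F(0) = (sqrt(2)*(-36*pi**2 - 96*pi + 128 + 9*pi**3)/3456) - (-2/27) = -sqrt(2)*pi**2/96 - sqrt(2)*pi/36 + sqrt(2)/27 + 2/27 + sqrt(2)*pi**3/384.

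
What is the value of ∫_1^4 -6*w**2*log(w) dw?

Integrate by parts once (u = ln w, dv = -6*w**2 dw).
An antiderivative is F(w) = -2*w**3*(3*log(w) - 1)/3.
Then F(4) - F(1) = (128/3 - 256*log(2)) - (2/3) = 42 - 256*log(2).

42 - 256*log(2)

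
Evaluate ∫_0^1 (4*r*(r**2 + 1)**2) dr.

14/3

Let u = r**2 + 1, so du = 2*r dr. When r = 0, u = 1; when r = 1, u = 2.
The integral becomes 2·∫ u**2 du from 1 to 2, with antiderivative 2*u**3/3.
Back in r: F(r) = 2*(r**2 + 1)**3/3.
Then F(1) - F(0) = (16/3) - (2/3) = 14/3.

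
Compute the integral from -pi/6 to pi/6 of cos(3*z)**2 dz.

Use the identity cos^2(3*z) = (1 + cos(6*z))/2.
An antiderivative is F(z) = z/2 + sin(6*z)/12.
Then F(pi/6) - F(-pi/6) = (pi/12) - (-pi/12) = pi/6.

pi/6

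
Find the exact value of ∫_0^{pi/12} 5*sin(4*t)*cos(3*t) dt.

-15*sqrt(6)/28 - 5*sqrt(2)/7 + 20/7

Use the identity sin(4*t)cos(3*t) = [sin(7*t) + sin(t)]/2.
An antiderivative is F(t) = -5*cos(t)/2 - 5*cos(7*t)/14.
Then F(pi/12) - F(0) = (-15*sqrt(6)/28 - 5*sqrt(2)/7) - (-20/7) = -15*sqrt(6)/28 - 5*sqrt(2)/7 + 20/7.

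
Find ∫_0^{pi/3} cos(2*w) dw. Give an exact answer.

sqrt(3)/4

An antiderivative is F(w) = sin(2*w)/2.
Then F(pi/3) - F(0) = (sqrt(3)/4) - (0) = sqrt(3)/4.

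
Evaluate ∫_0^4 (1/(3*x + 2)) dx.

log(7)/3

An antiderivative is F(x) = log(3*x + 2)/3.
Then F(4) - F(0) = (log(14)/3) - (log(2)/3) = log(7)/3.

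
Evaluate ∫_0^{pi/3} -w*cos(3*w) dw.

2/9

Integrate by parts once (u = w, dv = -cos(3*w) dw).
An antiderivative is F(w) = -w*sin(3*w)/3 - cos(3*w)/9.
Then F(pi/3) - F(0) = (1/9) - (-1/9) = 2/9.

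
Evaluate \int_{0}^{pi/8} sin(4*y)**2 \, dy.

pi/16

Use the identity sin^2(4*y) = (1 - cos(8*y))/2.
An antiderivative is F(y) = y/2 - sin(8*y)/16.
Then F(pi/8) - F(0) = (pi/16) - (0) = pi/16.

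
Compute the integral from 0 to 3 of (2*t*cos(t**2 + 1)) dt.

-sin(1) + sin(10)

Let u = t**2 + 1, so du = 2*t dt. When t = 0, u = 1; when t = 3, u = 10.
The integral becomes ∫ cos(u) du from 1 to 10, with antiderivative sin(u).
Back in t: F(t) = sin(t**2 + 1).
Then F(3) - F(0) = (sin(10)) - (sin(1)) = -sin(1) + sin(10).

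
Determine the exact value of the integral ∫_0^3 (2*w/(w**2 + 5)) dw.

log(14/5)

Let u = w**2 + 5, so du = 2*w dw. When w = 0, u = 5; when w = 3, u = 14.
The integral becomes ∫ 1/u du from 5 to 14, with antiderivative log(u).
Back in w: F(w) = log(w**2 + 5).
Then F(3) - F(0) = (log(14)) - (log(5)) = log(14/5).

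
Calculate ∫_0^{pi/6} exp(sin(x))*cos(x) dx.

-1 + exp(1/2)

Let u = sin(x), so du = cos(x) dx. When x = 0, u = 0; when x = pi/6, u = 1/2.
The integral becomes ∫ exp(u) du from 0 to 1/2, with antiderivative exp(u).
Back in x: F(x) = exp(sin(x)).
Then F(pi/6) - F(0) = (exp(1/2)) - (1) = -1 + exp(1/2).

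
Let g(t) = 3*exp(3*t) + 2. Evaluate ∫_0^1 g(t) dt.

1 + exp(3)

An antiderivative is F(t) = exp(3*t) + 2*t.
Then F(1) - F(0) = (2 + exp(3)) - (1) = 1 + exp(3).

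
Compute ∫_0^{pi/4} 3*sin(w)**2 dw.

-3/4 + 3*pi/8

Use the identity sin^2(w) = (1 - cos(2*w))/2.
An antiderivative is F(w) = 3*w/2 - 3*sin(2*w)/4.
Then F(pi/4) - F(0) = (-3/4 + 3*pi/8) - (0) = -3/4 + 3*pi/8.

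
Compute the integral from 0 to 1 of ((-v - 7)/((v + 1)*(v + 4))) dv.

log(5/16)

Factor the denominator: v**2 + 5*v + 4 = (v + 4)(v + 1).
Partial fractions: (-v - 7)/((v + 1)*(v + 4)) = 1/(v + 4) - 2/(v + 1).
An antiderivative is F(v) = -2*log(v + 1) + log(v + 4).
Then F(1) - F(0) = (log(5/4)) - (log(4)) = log(5/16).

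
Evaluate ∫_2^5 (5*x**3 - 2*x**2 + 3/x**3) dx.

By the power rule, an antiderivative is F(x) = 5*x**4/4 - 2*x**3/3 - 3/(2*x**2).
Then F(5) - F(2) = (209357/300) - (343/24) = 136713/200.

136713/200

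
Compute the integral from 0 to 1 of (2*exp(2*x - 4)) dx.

-(1 - exp(2))*exp(-4)

Let u = 2*x - 4, so du = 2 dx. When x = 0, u = -4; when x = 1, u = -2.
The integral becomes ∫ exp(u) du from -4 to -2, with antiderivative exp(u).
Back in x: F(x) = exp(2*x - 4).
Then F(1) - F(0) = (exp(-2)) - (exp(-4)) = -(1 - exp(2))*exp(-4).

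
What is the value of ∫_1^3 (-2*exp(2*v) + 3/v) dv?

-exp(6) + log(27) + exp(2)

An antiderivative is F(v) = -exp(2*v) + 3*log(v).
Then F(3) - F(1) = (-exp(6) + log(27)) - (-exp(2)) = -exp(6) + log(27) + exp(2).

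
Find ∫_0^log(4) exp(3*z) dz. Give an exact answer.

21

Let u = exp(z), so du = exp(z) dz. When z = 0, u = 1; when z = log(4), u = 4.
The integral becomes ∫ u**2 du from 1 to 4, with antiderivative u**3/3.
Back in z: F(z) = exp(3*z)/3.
Then F(log(4)) - F(0) = (64/3) - (1/3) = 21.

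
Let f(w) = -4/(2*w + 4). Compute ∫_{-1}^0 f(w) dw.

An antiderivative is F(w) = -2*log(2*w + 4).
Then F(0) - F(-1) = (-log(16)) - (-log(4)) = -log(4).

-log(4)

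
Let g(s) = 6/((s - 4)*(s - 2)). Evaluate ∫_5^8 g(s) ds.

Factor the denominator: s**2 - 6*s + 8 = (s - 2)(s - 4).
Partial fractions: 6/((s - 4)*(s - 2)) = -3/(s - 2) + 3/(s - 4).
An antiderivative is F(s) = 3*log(s - 4) - 3*log(s - 2).
Then F(8) - F(5) = (log(8/27)) - (-log(27)) = log(8).

log(8)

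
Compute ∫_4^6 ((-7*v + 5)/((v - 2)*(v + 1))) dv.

Factor the denominator: v**2 - v - 2 = (v + 1)(v - 2).
Partial fractions: (-7*v + 5)/((v - 2)*(v + 1)) = -4/(v + 1) - 3/(v - 2).
An antiderivative is F(v) = -3*log(v - 2) - 4*log(v + 1).
Then F(6) - F(4) = (-4*log(7) - 6*log(2)) - (-4*log(5) - 3*log(2)) = -4*log(7) - 3*log(2) + 4*log(5).

-4*log(7) - 3*log(2) + 4*log(5)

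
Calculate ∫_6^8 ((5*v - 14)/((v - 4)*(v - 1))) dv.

Factor the denominator: v**2 - 5*v + 4 = (v - 1)(v - 4).
Partial fractions: (5*v - 14)/((v - 4)*(v - 1)) = 3/(v - 1) + 2/(v - 4).
An antiderivative is F(v) = 2*log(v - 4) + 3*log(v - 1).
Then F(8) - F(6) = (4*log(2) + 3*log(7)) - (2*log(2) + 3*log(5)) = -3*log(5) + 2*log(2) + 3*log(7).

-3*log(5) + 2*log(2) + 3*log(7)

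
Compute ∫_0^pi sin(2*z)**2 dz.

pi/2

Use the identity sin^2(2*z) = (1 - cos(4*z))/2.
An antiderivative is F(z) = z/2 - sin(4*z)/8.
Then F(pi) - F(0) = (pi/2) - (0) = pi/2.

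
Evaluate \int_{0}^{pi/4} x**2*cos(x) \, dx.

sqrt(2)*(-32 + pi**2 + 8*pi)/32

Integrate by parts twice (u = x^2, dv = cos(x) dx).
An antiderivative is F(x) = x**2*sin(x) + 2*x*cos(x) - 2*sin(x).
Then F(pi/4) - F(0) = (sqrt(2)*(-32 + pi**2 + 8*pi)/32) - (0) = sqrt(2)*(-32 + pi**2 + 8*pi)/32.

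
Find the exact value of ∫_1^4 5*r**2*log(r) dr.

Integrate by parts once (u = ln r, dv = 5*r**2 dr).
An antiderivative is F(r) = 5*r**3*(3*log(r) - 1)/9.
Then F(4) - F(1) = (-320/9 + 640*log(2)/3) - (-5/9) = -35 + 640*log(2)/3.

-35 + 640*log(2)/3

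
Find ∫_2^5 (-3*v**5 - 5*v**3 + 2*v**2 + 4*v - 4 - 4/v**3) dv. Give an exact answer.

By the power rule, an antiderivative is F(v) = -v**6/2 - 5*v**4/4 + 2*v**3/3 + 2*v**2 - 4*v + 2/v**2.
Then F(5) - F(2) = (-2544101/300) - (-277/6) = -843417/100.

-843417/100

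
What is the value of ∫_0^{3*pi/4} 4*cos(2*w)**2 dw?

3*pi/2

Use the identity cos^2(2*w) = (1 + cos(4*w))/2.
An antiderivative is F(w) = 2*w + sin(4*w)/2.
Then F(3*pi/4) - F(0) = (3*pi/2) - (0) = 3*pi/2.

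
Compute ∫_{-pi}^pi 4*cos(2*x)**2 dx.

Use the identity cos^2(2*x) = (1 + cos(4*x))/2.
An antiderivative is F(x) = 2*x + sin(4*x)/2.
Then F(pi) - F(-pi) = (2*pi) - (-2*pi) = 4*pi.

4*pi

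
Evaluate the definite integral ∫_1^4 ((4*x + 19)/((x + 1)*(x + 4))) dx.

Factor the denominator: x**2 + 5*x + 4 = (x + 4)(x + 1).
Partial fractions: (4*x + 19)/((x + 1)*(x + 4)) = -1/(x + 4) + 5/(x + 1).
An antiderivative is F(x) = 5*log(x + 1) - log(x + 4).
Then F(4) - F(1) = (-3*log(2) + 5*log(5)) - (log(32/5)) = -8*log(2) + 6*log(5).

-8*log(2) + 6*log(5)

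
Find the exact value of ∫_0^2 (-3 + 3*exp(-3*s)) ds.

-5 - exp(-6)

An antiderivative is F(s) = -3*s - exp(-3*s).
Then F(2) - F(0) = (-6 - exp(-6)) - (-1) = -5 - exp(-6).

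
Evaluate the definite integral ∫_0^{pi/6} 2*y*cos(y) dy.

Integrate by parts once (u = y, dv = 2*cos(y) dy).
An antiderivative is F(y) = 2*y*sin(y) + 2*cos(y).
Then F(pi/6) - F(0) = (pi/6 + sqrt(3)) - (2) = -2 + pi/6 + sqrt(3).

-2 + pi/6 + sqrt(3)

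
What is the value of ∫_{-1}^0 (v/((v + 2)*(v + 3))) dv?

Factor the denominator: v**2 + 5*v + 6 = (v + 3)(v + 2).
Partial fractions: v/((v + 2)*(v + 3)) = 3/(v + 3) - 2/(v + 2).
An antiderivative is F(v) = -2*log(v + 2) + 3*log(v + 3).
Then F(0) - F(-1) = (log(27/4)) - (log(8)) = log(27/32).

log(27/32)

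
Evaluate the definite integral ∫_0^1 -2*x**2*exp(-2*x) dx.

Integrate by parts twice (u = x^2, dv = -2*exp(-2*x) dx).
An antiderivative is F(x) = (2*x**2 + 2*x + 1)*exp(-2*x)/2.
Then F(1) - F(0) = (5*exp(-2)/2) - (1/2) = (5 - exp(2))*exp(-2)/2.

(5 - exp(2))*exp(-2)/2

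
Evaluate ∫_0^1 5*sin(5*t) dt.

1 - cos(5)

Let u = 5*t, so du = 5 dt. When t = 0, u = 0; when t = 1, u = 5.
The integral becomes ∫ sin(u) du from 0 to 5, with antiderivative -cos(u).
Back in t: F(t) = -cos(5*t).
Then F(1) - F(0) = (-cos(5)) - (-1) = 1 - cos(5).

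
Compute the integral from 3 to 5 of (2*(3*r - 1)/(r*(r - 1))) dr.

-2*log(3) + 4*log(2) + 2*log(5)

Factor the denominator: r**2 - r = r(r - 1).
Partial fractions: 2*(3*r - 1)/(r*(r - 1)) = 2/r + 4/(r - 1).
An antiderivative is F(r) = 2*log(r) + 4*log(r - 1).
Then F(5) - F(3) = (2*log(5) + 8*log(2)) - (2*log(3) + 4*log(2)) = -2*log(3) + 4*log(2) + 2*log(5).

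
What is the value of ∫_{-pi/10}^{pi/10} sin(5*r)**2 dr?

Use the identity sin^2(5*r) = (1 - cos(10*r))/2.
An antiderivative is F(r) = r/2 - sin(10*r)/20.
Then F(pi/10) - F(-pi/10) = (pi/20) - (-pi/20) = pi/10.

pi/10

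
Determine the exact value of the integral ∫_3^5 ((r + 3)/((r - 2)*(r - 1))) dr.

Factor the denominator: r**2 - 3*r + 2 = (r - 1)(r - 2).
Partial fractions: (r + 3)/((r - 2)*(r - 1)) = -4/(r - 1) + 5/(r - 2).
An antiderivative is F(r) = 5*log(r - 2) - 4*log(r - 1).
Then F(5) - F(3) = (-8*log(2) + 5*log(3)) - (-log(16)) = -4*log(2) + 5*log(3).

-4*log(2) + 5*log(3)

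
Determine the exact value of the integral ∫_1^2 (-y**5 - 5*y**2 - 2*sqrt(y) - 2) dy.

-137/6 - 8*sqrt(2)/3

By the power rule, an antiderivative is F(y) = -y**6/6 - 4*y**(3/2)/3 - 5*y**3/3 - 2*y.
Then F(2) - F(1) = (-28 - 8*sqrt(2)/3) - (-31/6) = -137/6 - 8*sqrt(2)/3.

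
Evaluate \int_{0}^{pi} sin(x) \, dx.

An antiderivative is F(x) = -cos(x).
Then F(pi) - F(0) = (1) - (-1) = 2.

2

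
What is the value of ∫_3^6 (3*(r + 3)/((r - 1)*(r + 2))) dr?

-7*log(2) + 5*log(5)

Factor the denominator: r**2 + r - 2 = (r + 2)(r - 1).
Partial fractions: 3*(r + 3)/((r - 1)*(r + 2)) = -1/(r + 2) + 4/(r - 1).
An antiderivative is F(r) = 4*log(r - 1) - log(r + 2).
Then F(6) - F(3) = (-3*log(2) + 4*log(5)) - (log(16/5)) = -7*log(2) + 5*log(5).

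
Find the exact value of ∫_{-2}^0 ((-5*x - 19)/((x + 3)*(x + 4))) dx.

-4*log(3) - log(2)

Factor the denominator: x**2 + 7*x + 12 = (x + 4)(x + 3).
Partial fractions: (-5*x - 19)/((x + 3)*(x + 4)) = -1/(x + 4) - 4/(x + 3).
An antiderivative is F(x) = -4*log(x + 3) - log(x + 4).
Then F(0) - F(-2) = (-4*log(3) - 2*log(2)) - (-log(2)) = -4*log(3) - log(2).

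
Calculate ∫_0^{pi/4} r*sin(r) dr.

Integrate by parts once (u = r, dv = sin(r) dr).
An antiderivative is F(r) = -r*cos(r) + sin(r).
Then F(pi/4) - F(0) = (sqrt(2)*(4 - pi)/8) - (0) = sqrt(2)*(4 - pi)/8.

sqrt(2)*(4 - pi)/8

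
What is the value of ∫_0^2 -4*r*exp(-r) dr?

-4 + 12*exp(-2)

Integrate by parts once (u = r, dv = -4*exp(-r) dr).
An antiderivative is F(r) = (4*r + 4)*exp(-r).
Then F(2) - F(0) = (12*exp(-2)) - (4) = -4 + 12*exp(-2).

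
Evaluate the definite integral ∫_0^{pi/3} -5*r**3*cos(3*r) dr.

-20/27 + 5*pi**2/27

Integrate by parts 3 times (u = r^3, dv = -5*cos(3*r) dr).
An antiderivative is F(r) = -5*r**3*sin(3*r)/3 - 5*r**2*cos(3*r)/3 + 10*r*sin(3*r)/9 + 10*cos(3*r)/27.
Then F(pi/3) - F(0) = (-10/27 + 5*pi**2/27) - (10/27) = -20/27 + 5*pi**2/27.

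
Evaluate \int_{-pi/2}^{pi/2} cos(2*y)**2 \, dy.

Use the identity cos^2(2*y) = (1 + cos(4*y))/2.
An antiderivative is F(y) = y/2 + sin(4*y)/8.
Then F(pi/2) - F(-pi/2) = (pi/4) - (-pi/4) = pi/2.

pi/2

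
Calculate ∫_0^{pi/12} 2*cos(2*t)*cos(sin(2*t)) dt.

Let u = sin(2*t), so du = 2*cos(2*t) dt. When t = 0, u = 0; when t = pi/12, u = 1/2.
The integral becomes ∫ cos(u) du from 0 to 1/2, with antiderivative sin(u).
Back in t: F(t) = sin(sin(2*t)).
Then F(pi/12) - F(0) = (sin(1/2)) - (0) = sin(1/2).

sin(1/2)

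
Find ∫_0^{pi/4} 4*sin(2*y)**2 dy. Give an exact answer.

Use the identity sin^2(2*y) = (1 - cos(4*y))/2.
An antiderivative is F(y) = 2*y - sin(4*y)/2.
Then F(pi/4) - F(0) = (pi/2) - (0) = pi/2.

pi/2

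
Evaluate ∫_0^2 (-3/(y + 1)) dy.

An antiderivative is F(y) = -3*log(y + 1).
Then F(2) - F(0) = (-log(27)) - (0) = -log(27).

-log(27)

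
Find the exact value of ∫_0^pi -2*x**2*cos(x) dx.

4*pi

Integrate by parts twice (u = x^2, dv = -2*cos(x) dx).
An antiderivative is F(x) = -2*x**2*sin(x) - 4*x*cos(x) + 4*sin(x).
Then F(pi) - F(0) = (4*pi) - (0) = 4*pi.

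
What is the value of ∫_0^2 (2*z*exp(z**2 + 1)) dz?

-exp(1) + exp(5)

Let u = z**2 + 1, so du = 2*z dz. When z = 0, u = 1; when z = 2, u = 5.
The integral becomes ∫ exp(u) du from 1 to 5, with antiderivative exp(u).
Back in z: F(z) = exp(z**2 + 1).
Then F(2) - F(0) = (exp(5)) - (exp(1)) = -exp(1) + exp(5).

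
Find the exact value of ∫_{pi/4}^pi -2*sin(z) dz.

-2 - sqrt(2)

An antiderivative is F(z) = 2*cos(z).
Then F(pi) - F(pi/4) = (-2) - (sqrt(2)) = -2 - sqrt(2).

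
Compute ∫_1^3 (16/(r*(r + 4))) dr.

-4*log(7) + 4*log(3) + 4*log(5)

Factor the denominator: r**2 + 4*r = (r + 4)r.
Partial fractions: 16/(r*(r + 4)) = -4/(r + 4) + 4/r.
An antiderivative is F(r) = 4*log(r) - 4*log(r + 4).
Then F(3) - F(1) = (-4*log(7) + 4*log(3)) - (-4*log(5)) = -4*log(7) + 4*log(3) + 4*log(5).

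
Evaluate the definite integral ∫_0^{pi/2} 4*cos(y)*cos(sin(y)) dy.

4*sin(1)

Let u = sin(y), so du = cos(y) dy. When y = 0, u = 0; when y = pi/2, u = 1.
The integral becomes 4·∫ cos(u) du from 0 to 1, with antiderivative 4*sin(u).
Back in y: F(y) = 4*sin(sin(y)).
Then F(pi/2) - F(0) = (4*sin(1)) - (0) = 4*sin(1).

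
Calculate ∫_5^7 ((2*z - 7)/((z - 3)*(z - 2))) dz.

Factor the denominator: z**2 - 5*z + 6 = (z - 2)(z - 3).
Partial fractions: (2*z - 7)/((z - 3)*(z - 2)) = 3/(z - 2) - 1/(z - 3).
An antiderivative is F(z) = -log(z - 3) + 3*log(z - 2).
Then F(7) - F(5) = (-2*log(2) + 3*log(5)) - (log(27/2)) = -3*log(3) - log(2) + 3*log(5).

-3*log(3) - log(2) + 3*log(5)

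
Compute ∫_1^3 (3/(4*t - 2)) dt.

An antiderivative is F(t) = 3*log(4*t - 2)/4.
Then F(3) - F(1) = (3*log(10)/4) - (3*log(2)/4) = 3*log(5)/4.

3*log(5)/4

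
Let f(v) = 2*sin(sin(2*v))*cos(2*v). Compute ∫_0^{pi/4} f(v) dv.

1 - cos(1)

Let u = sin(2*v), so du = 2*cos(2*v) dv. When v = 0, u = 0; when v = pi/4, u = 1.
The integral becomes ∫ sin(u) du from 0 to 1, with antiderivative -cos(u).
Back in v: F(v) = -cos(sin(2*v)).
Then F(pi/4) - F(0) = (-cos(1)) - (-1) = 1 - cos(1).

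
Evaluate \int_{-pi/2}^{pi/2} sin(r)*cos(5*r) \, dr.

0

Use the identity sin(r)cos(5*r) = [sin(6*r) + sin(-4*r)]/2.
An antiderivative is F(r) = cos(4*r)/8 - cos(6*r)/12.
Then F(pi/2) - F(-pi/2) = (5/24) - (5/24) = 0.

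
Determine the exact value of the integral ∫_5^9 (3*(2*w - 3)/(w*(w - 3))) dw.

Factor the denominator: w**2 - 3*w = w(w - 3).
Partial fractions: 3*(2*w - 3)/(w*(w - 3)) = 3/w + 3/(w - 3).
An antiderivative is F(w) = 3*log(w) + 3*log(w - 3).
Then F(9) - F(5) = (3*log(2) + 9*log(3)) - (3*log(2) + 3*log(5)) = -3*log(5) + 9*log(3).

-3*log(5) + 9*log(3)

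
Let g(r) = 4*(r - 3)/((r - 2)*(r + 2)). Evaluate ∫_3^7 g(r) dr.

-6*log(5) + 10*log(3)

Factor the denominator: r**2 - 4 = (r + 2)(r - 2).
Partial fractions: 4*(r - 3)/((r - 2)*(r + 2)) = 5/(r + 2) - 1/(r - 2).
An antiderivative is F(r) = -log(r - 2) + 5*log(r + 2).
Then F(7) - F(3) = (-log(5) + 10*log(3)) - (5*log(5)) = -6*log(5) + 10*log(3).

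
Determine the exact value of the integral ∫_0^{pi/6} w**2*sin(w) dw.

-2 - sqrt(3)*pi**2/72 + pi/6 + sqrt(3)

Integrate by parts twice (u = w^2, dv = sin(w) dw).
An antiderivative is F(w) = -w**2*cos(w) + 2*w*sin(w) + 2*cos(w).
Then F(pi/6) - F(0) = (-sqrt(3)*pi**2/72 + pi/6 + sqrt(3)) - (2) = -2 - sqrt(3)*pi**2/72 + pi/6 + sqrt(3).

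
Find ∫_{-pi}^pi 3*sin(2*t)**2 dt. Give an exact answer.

Use the identity sin^2(2*t) = (1 - cos(4*t))/2.
An antiderivative is F(t) = 3*t/2 - 3*sin(4*t)/8.
Then F(pi) - F(-pi) = (3*pi/2) - (-3*pi/2) = 3*pi.

3*pi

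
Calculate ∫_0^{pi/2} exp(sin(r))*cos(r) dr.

-1 + E

Let u = sin(r), so du = cos(r) dr. When r = 0, u = 0; when r = pi/2, u = 1.
The integral becomes ∫ exp(u) du from 0 to 1, with antiderivative exp(u).
Back in r: F(r) = exp(sin(r)).
Then F(pi/2) - F(0) = (E) - (1) = -1 + E.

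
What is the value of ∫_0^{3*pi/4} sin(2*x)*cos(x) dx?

Use the identity sin(2*x)cos(x) = [sin(3*x) + sin(x)]/2.
An antiderivative is F(x) = -cos(x)/2 - cos(3*x)/6.
Then F(3*pi/4) - F(0) = (sqrt(2)/6) - (-2/3) = sqrt(2)/6 + 2/3.

sqrt(2)/6 + 2/3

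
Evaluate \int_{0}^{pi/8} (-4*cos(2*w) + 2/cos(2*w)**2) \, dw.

An antiderivative is F(w) = -2*sin(2*w) + tan(2*w).
Then F(pi/8) - F(0) = (1 - sqrt(2)) - (0) = 1 - sqrt(2).

1 - sqrt(2)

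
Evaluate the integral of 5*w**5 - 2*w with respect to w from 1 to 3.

1796/3

By the power rule, an antiderivative is F(w) = 5*w**6/6 - w**2.
Then F(3) - F(1) = (1197/2) - (-1/6) = 1796/3.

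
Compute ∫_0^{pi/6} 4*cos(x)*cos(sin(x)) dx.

4*sin(1/2)

Let u = sin(x), so du = cos(x) dx. When x = 0, u = 0; when x = pi/6, u = 1/2.
The integral becomes 4·∫ cos(u) du from 0 to 1/2, with antiderivative 4*sin(u).
Back in x: F(x) = 4*sin(sin(x)).
Then F(pi/6) - F(0) = (4*sin(1/2)) - (0) = 4*sin(1/2).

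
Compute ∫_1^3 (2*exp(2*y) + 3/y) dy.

-exp(2) + log(27) + exp(6)

An antiderivative is F(y) = exp(2*y) + 3*log(y).
Then F(3) - F(1) = (log(27) + exp(6)) - (exp(2)) = -exp(2) + log(27) + exp(6).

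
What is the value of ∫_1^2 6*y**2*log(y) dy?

Integrate by parts once (u = ln y, dv = 6*y**2 dy).
An antiderivative is F(y) = 2*y**3*(3*log(y) - 1)/3.
Then F(2) - F(1) = (-16/3 + 16*log(2)) - (-2/3) = -14/3 + 16*log(2).

-14/3 + 16*log(2)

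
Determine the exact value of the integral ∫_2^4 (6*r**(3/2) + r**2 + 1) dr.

1462/15 - 48*sqrt(2)/5

By the power rule, an antiderivative is F(r) = 12*r**(5/2)/5 + r**3/3 + r.
Then F(4) - F(2) = (1532/15) - (14/3 + 48*sqrt(2)/5) = 1462/15 - 48*sqrt(2)/5.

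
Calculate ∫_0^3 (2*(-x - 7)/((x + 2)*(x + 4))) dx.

Factor the denominator: x**2 + 6*x + 8 = (x + 4)(x + 2).
Partial fractions: 2*(-x - 7)/((x + 2)*(x + 4)) = 3/(x + 4) - 5/(x + 2).
An antiderivative is F(x) = -5*log(x + 2) + 3*log(x + 4).
Then F(3) - F(0) = (-5*log(5) + 3*log(7)) - (log(2)) = -5*log(5) - log(2) + 3*log(7).

-5*log(5) - log(2) + 3*log(7)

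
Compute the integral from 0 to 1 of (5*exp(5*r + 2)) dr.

Let u = 5*r + 2, so du = 5 dr. When r = 0, u = 2; when r = 1, u = 7.
The integral becomes ∫ exp(u) du from 2 to 7, with antiderivative exp(u).
Back in r: F(r) = exp(5*r + 2).
Then F(1) - F(0) = (exp(7)) - (exp(2)) = -exp(2) + exp(7).

-exp(2) + exp(7)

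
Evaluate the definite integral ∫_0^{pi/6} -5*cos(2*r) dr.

An antiderivative is F(r) = -5*sin(2*r)/2.
Then F(pi/6) - F(0) = (-5*sqrt(3)/4) - (0) = -5*sqrt(3)/4.

-5*sqrt(3)/4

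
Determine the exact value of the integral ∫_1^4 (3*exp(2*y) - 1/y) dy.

An antiderivative is F(y) = 3*exp(2*y)/2 - log(y).
Then F(4) - F(1) = (-log(4) + 3*exp(8)/2) - (3*exp(2)/2) = -3*exp(2)/2 - log(4) + 3*exp(8)/2.

-3*exp(2)/2 - log(4) + 3*exp(8)/2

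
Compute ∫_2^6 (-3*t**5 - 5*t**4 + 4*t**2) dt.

-92288/3

By the power rule, an antiderivative is F(t) = -t**6/2 - t**5 + 4*t**3/3.
Then F(6) - F(2) = (-30816) - (-160/3) = -92288/3.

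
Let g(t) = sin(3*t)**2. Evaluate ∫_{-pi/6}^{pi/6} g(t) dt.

pi/6

Use the identity sin^2(3*t) = (1 - cos(6*t))/2.
An antiderivative is F(t) = t/2 - sin(6*t)/12.
Then F(pi/6) - F(-pi/6) = (pi/12) - (-pi/12) = pi/6.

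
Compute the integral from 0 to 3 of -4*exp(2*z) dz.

2 - 2*exp(6)

An antiderivative is F(z) = -2*exp(2*z).
Then F(3) - F(0) = (-2*exp(6)) - (-2) = 2 - 2*exp(6).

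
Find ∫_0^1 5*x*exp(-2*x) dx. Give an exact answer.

Integrate by parts once (u = x, dv = 5*exp(-2*x) dx).
An antiderivative is F(x) = (-10*x - 5)*exp(-2*x)/4.
Then F(1) - F(0) = (-15*exp(-2)/4) - (-5/4) = 5/4 - 15*exp(-2)/4.

5/4 - 15*exp(-2)/4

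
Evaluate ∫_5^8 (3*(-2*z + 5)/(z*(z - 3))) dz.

Factor the denominator: z**2 - 3*z = z(z - 3).
Partial fractions: 3*(-2*z + 5)/(z*(z - 3)) = -5/z - 1/(z - 3).
An antiderivative is F(z) = -5*log(z) - log(z - 3).
Then F(8) - F(5) = (-15*log(2) - log(5)) - (-5*log(5) - log(2)) = -14*log(2) + 4*log(5).

-14*log(2) + 4*log(5)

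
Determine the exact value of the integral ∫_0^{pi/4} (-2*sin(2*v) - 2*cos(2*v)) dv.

-2

An antiderivative is F(v) = -sin(2*v) + cos(2*v).
Then F(pi/4) - F(0) = (-1) - (1) = -2.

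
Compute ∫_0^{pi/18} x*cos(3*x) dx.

Integrate by parts once (u = x, dv = cos(3*x) dx).
An antiderivative is F(x) = x*sin(3*x)/3 + cos(3*x)/9.
Then F(pi/18) - F(0) = (pi/108 + sqrt(3)/18) - (1/9) = -1/9 + pi/108 + sqrt(3)/18.

-1/9 + pi/108 + sqrt(3)/18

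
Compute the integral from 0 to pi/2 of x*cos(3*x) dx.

-pi/6 - 1/9

Integrate by parts once (u = x, dv = cos(3*x) dx).
An antiderivative is F(x) = x*sin(3*x)/3 + cos(3*x)/9.
Then F(pi/2) - F(0) = (-pi/6) - (1/9) = -pi/6 - 1/9.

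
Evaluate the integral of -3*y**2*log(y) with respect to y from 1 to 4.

Integrate by parts once (u = ln y, dv = -3*y**2 dy).
An antiderivative is F(y) = -y**3*(3*log(y) - 1)/3.
Then F(4) - F(1) = (64/3 - 128*log(2)) - (1/3) = 21 - 128*log(2).

21 - 128*log(2)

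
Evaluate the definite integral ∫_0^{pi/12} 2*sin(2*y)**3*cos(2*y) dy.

1/64

Let u = sin(2*y), so du = 2*cos(2*y) dy. When y = 0, u = 0; when y = pi/12, u = 1/2.
The integral becomes ∫ u**3 du from 0 to 1/2, with antiderivative u**4/4.
Back in y: F(y) = sin(2*y)**4/4.
Then F(pi/12) - F(0) = (1/64) - (0) = 1/64.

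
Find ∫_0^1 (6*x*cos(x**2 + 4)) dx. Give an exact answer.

Let u = x**2 + 4, so du = 2*x dx. When x = 0, u = 4; when x = 1, u = 5.
The integral becomes 3·∫ cos(u) du from 4 to 5, with antiderivative 3*sin(u).
Back in x: F(x) = 3*sin(x**2 + 4).
Then F(1) - F(0) = (3*sin(5)) - (3*sin(4)) = 3*sin(5) - 3*sin(4).

3*sin(5) - 3*sin(4)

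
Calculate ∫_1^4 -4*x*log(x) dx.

15 - 64*log(2)

Integrate by parts once (u = ln x, dv = -4*x dx).
An antiderivative is F(x) = -x**2*(2*log(x) - 1).
Then F(4) - F(1) = (16 - 64*log(2)) - (1) = 15 - 64*log(2).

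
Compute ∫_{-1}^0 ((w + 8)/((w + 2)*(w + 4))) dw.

Factor the denominator: w**2 + 6*w + 8 = (w + 4)(w + 2).
Partial fractions: (w + 8)/((w + 2)*(w + 4)) = -2/(w + 4) + 3/(w + 2).
An antiderivative is F(w) = 3*log(w + 2) - 2*log(w + 4).
Then F(0) - F(-1) = (-log(2)) - (-log(9)) = log(9/2).

log(9/2)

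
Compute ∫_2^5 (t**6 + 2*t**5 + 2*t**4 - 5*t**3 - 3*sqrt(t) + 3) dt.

-10*sqrt(5) + 4*sqrt(2) + 2354013/140

By the power rule, an antiderivative is F(t) = t**7/7 + t**6/3 + 2*t**5/5 - 5*t**4/4 - 2*t**(3/2) + 3*t.
Then F(5) - F(2) = (1415635/84 - 10*sqrt(5)) - (4034/105 - 4*sqrt(2)) = -10*sqrt(5) + 4*sqrt(2) + 2354013/140.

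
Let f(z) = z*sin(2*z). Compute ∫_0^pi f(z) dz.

Integrate by parts once (u = z, dv = sin(2*z) dz).
An antiderivative is F(z) = -z*cos(2*z)/2 + sin(2*z)/4.
Then F(pi) - F(0) = (-pi/2) - (0) = -pi/2.

-pi/2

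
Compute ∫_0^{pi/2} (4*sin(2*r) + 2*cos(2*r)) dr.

4

An antiderivative is F(r) = sin(2*r) - 2*cos(2*r).
Then F(pi/2) - F(0) = (2) - (-2) = 4.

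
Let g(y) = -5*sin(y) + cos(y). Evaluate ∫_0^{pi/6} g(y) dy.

-9/2 + 5*sqrt(3)/2

An antiderivative is F(y) = sin(y) + 5*cos(y).
Then F(pi/6) - F(0) = (1/2 + 5*sqrt(3)/2) - (5) = -9/2 + 5*sqrt(3)/2.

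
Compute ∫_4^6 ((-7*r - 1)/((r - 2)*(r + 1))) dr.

Factor the denominator: r**2 - r - 2 = (r + 1)(r - 2).
Partial fractions: (-7*r - 1)/((r - 2)*(r + 1)) = -2/(r + 1) - 5/(r - 2).
An antiderivative is F(r) = -5*log(r - 2) - 2*log(r + 1).
Then F(6) - F(4) = (-10*log(2) - 2*log(7)) - (-5*log(2) - 2*log(5)) = -2*log(7) - 5*log(2) + 2*log(5).

-2*log(7) - 5*log(2) + 2*log(5)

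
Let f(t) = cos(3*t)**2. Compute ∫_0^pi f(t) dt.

Use the identity cos^2(3*t) = (1 + cos(6*t))/2.
An antiderivative is F(t) = t/2 + sin(6*t)/12.
Then F(pi) - F(0) = (pi/2) - (0) = pi/2.

pi/2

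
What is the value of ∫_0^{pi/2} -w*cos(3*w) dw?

Integrate by parts once (u = w, dv = -cos(3*w) dw).
An antiderivative is F(w) = -w*sin(3*w)/3 - cos(3*w)/9.
Then F(pi/2) - F(0) = (pi/6) - (-1/9) = 1/9 + pi/6.

1/9 + pi/6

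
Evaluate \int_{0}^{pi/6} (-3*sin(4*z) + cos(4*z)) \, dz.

An antiderivative is F(z) = sin(4*z)/4 + 3*cos(4*z)/4.
Then F(pi/6) - F(0) = (-3/8 + sqrt(3)/8) - (3/4) = -9/8 + sqrt(3)/8.

-9/8 + sqrt(3)/8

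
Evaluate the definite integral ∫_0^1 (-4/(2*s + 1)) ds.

An antiderivative is F(s) = -2*log(2*s + 1).
Then F(1) - F(0) = (-log(9)) - (0) = -log(9).

-log(9)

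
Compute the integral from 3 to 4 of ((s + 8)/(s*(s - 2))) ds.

log(81/8)

Factor the denominator: s**2 - 2*s = s(s - 2).
Partial fractions: (s + 8)/(s*(s - 2)) = -4/s + 5/(s - 2).
An antiderivative is F(s) = -4*log(s) + 5*log(s - 2).
Then F(4) - F(3) = (-log(8)) - (-log(81)) = log(81/8).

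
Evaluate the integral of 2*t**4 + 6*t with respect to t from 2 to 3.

497/5

By the power rule, an antiderivative is F(t) = 2*t**5/5 + 3*t**2.
Then F(3) - F(2) = (621/5) - (124/5) = 497/5.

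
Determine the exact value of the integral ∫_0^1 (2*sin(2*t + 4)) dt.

-cos(6) + cos(4)

Let u = 2*t + 4, so du = 2 dt. When t = 0, u = 4; when t = 1, u = 6.
The integral becomes ∫ sin(u) du from 4 to 6, with antiderivative -cos(u).
Back in t: F(t) = -cos(2*t + 4).
Then F(1) - F(0) = (-cos(6)) - (-cos(4)) = -cos(6) + cos(4).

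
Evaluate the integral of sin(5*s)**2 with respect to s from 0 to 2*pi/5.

Use the identity sin^2(5*s) = (1 - cos(10*s))/2.
An antiderivative is F(s) = s/2 - sin(10*s)/20.
Then F(2*pi/5) - F(0) = (pi/5) - (0) = pi/5.

pi/5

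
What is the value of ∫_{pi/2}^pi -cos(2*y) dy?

0

An antiderivative is F(y) = -sin(2*y)/2.
Then F(pi) - F(pi/2) = (0) - (0) = 0.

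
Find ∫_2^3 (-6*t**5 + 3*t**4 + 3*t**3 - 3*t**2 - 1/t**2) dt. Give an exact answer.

-30529/60

By the power rule, an antiderivative is F(t) = -t**6 + 3*t**5/5 + 3*t**4/4 - t**3 + 1/t.
Then F(3) - F(2) = (-32947/60) - (-403/10) = -30529/60.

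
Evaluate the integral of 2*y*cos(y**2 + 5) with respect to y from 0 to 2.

sin(9) - sin(5)

Let u = y**2 + 5, so du = 2*y dy. When y = 0, u = 5; when y = 2, u = 9.
The integral becomes ∫ cos(u) du from 5 to 9, with antiderivative sin(u).
Back in y: F(y) = sin(y**2 + 5).
Then F(2) - F(0) = (sin(9)) - (sin(5)) = sin(9) - sin(5).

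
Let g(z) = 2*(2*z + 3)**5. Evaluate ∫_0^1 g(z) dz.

7448/3

Let u = 2*z + 3, so du = 2 dz. When z = 0, u = 3; when z = 1, u = 5.
The integral becomes ∫ u**5 du from 3 to 5, with antiderivative u**6/6.
Back in z: F(z) = (2*z + 3)**6/6.
Then F(1) - F(0) = (15625/6) - (243/2) = 7448/3.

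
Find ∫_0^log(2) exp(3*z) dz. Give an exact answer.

7/3

Let u = exp(z), so du = exp(z) dz. When z = 0, u = 1; when z = log(2), u = 2.
The integral becomes ∫ u**2 du from 1 to 2, with antiderivative u**3/3.
Back in z: F(z) = exp(3*z)/3.
Then F(log(2)) - F(0) = (8/3) - (1/3) = 7/3.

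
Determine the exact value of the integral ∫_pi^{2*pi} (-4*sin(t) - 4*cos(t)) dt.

An antiderivative is F(t) = -4*sin(t) + 4*cos(t).
Then F(2*pi) - F(pi) = (4) - (-4) = 8.

8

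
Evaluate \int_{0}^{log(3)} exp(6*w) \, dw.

364/3

Let u = exp(w), so du = exp(w) dw. When w = 0, u = 1; when w = log(3), u = 3.
The integral becomes ∫ u**5 du from 1 to 3, with antiderivative u**6/6.
Back in w: F(w) = exp(6*w)/6.
Then F(log(3)) - F(0) = (243/2) - (1/6) = 364/3.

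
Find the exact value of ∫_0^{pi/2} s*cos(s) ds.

Integrate by parts once (u = s, dv = cos(s) ds).
An antiderivative is F(s) = s*sin(s) + cos(s).
Then F(pi/2) - F(0) = (pi/2) - (1) = -1 + pi/2.

-1 + pi/2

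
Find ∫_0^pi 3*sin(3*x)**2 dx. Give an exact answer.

3*pi/2

Use the identity sin^2(3*x) = (1 - cos(6*x))/2.
An antiderivative is F(x) = 3*x/2 - sin(6*x)/4.
Then F(pi) - F(0) = (3*pi/2) - (0) = 3*pi/2.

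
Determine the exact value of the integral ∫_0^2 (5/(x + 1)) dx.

5*log(3)

An antiderivative is F(x) = 5*log(x + 1).
Then F(2) - F(0) = (5*log(3)) - (0) = 5*log(3).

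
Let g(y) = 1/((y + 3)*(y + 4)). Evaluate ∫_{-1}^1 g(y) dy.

log(6/5)

Factor the denominator: y**2 + 7*y + 12 = (y + 4)(y + 3).
Partial fractions: 1/((y + 3)*(y + 4)) = -1/(y + 4) + 1/(y + 3).
An antiderivative is F(y) = log(y + 3) - log(y + 4).
Then F(1) - F(-1) = (log(4/5)) - (log(2/3)) = log(6/5).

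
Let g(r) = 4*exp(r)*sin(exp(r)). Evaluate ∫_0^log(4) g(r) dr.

4*cos(1) - 4*cos(4)

Let u = exp(r), so du = exp(r) dr. When r = 0, u = 1; when r = log(4), u = 4.
The integral becomes 4·∫ sin(u) du from 1 to 4, with antiderivative -4*cos(u).
Back in r: F(r) = -4*cos(exp(r)).
Then F(log(4)) - F(0) = (-4*cos(4)) - (-4*cos(1)) = 4*cos(1) - 4*cos(4).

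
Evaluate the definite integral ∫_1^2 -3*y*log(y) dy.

Integrate by parts once (u = ln y, dv = -3*y dy).
An antiderivative is F(y) = -3*y**2*(2*log(y) - 1)/4.
Then F(2) - F(1) = (3 - log(64)) - (3/4) = 9/4 - log(64).

9/4 - log(64)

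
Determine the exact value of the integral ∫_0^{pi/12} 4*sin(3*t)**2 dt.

-1/3 + pi/6

Use the identity sin^2(3*t) = (1 - cos(6*t))/2.
An antiderivative is F(t) = 2*t - sin(6*t)/3.
Then F(pi/12) - F(0) = (-1/3 + pi/6) - (0) = -1/3 + pi/6.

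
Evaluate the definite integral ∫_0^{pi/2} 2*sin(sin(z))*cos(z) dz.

2 - 2*cos(1)

Let u = sin(z), so du = cos(z) dz. When z = 0, u = 0; when z = pi/2, u = 1.
The integral becomes 2·∫ sin(u) du from 0 to 1, with antiderivative -2*cos(u).
Back in z: F(z) = -2*cos(sin(z)).
Then F(pi/2) - F(0) = (-2*cos(1)) - (-2) = 2 - 2*cos(1).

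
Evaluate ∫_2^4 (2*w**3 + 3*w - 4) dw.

By the power rule, an antiderivative is F(w) = w**4/2 + 3*w**2/2 - 4*w.
Then F(4) - F(2) = (136) - (6) = 130.

130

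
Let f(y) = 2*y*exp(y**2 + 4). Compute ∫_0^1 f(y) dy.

-exp(4) + exp(5)

Let u = y**2 + 4, so du = 2*y dy. When y = 0, u = 4; when y = 1, u = 5.
The integral becomes ∫ exp(u) du from 4 to 5, with antiderivative exp(u).
Back in y: F(y) = exp(y**2 + 4).
Then F(1) - F(0) = (exp(5)) - (exp(4)) = -exp(4) + exp(5).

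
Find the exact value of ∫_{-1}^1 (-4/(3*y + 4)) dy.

-4*log(7)/3

An antiderivative is F(y) = -4*log(3*y + 4)/3.
Then F(1) - F(-1) = (-4*log(7)/3) - (0) = -4*log(7)/3.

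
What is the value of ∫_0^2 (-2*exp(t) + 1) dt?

4 - 2*exp(2)

An antiderivative is F(t) = t - 2*exp(t).
Then F(2) - F(0) = (2 - 2*exp(2)) - (-2) = 4 - 2*exp(2).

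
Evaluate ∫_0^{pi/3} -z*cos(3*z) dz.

2/9

Integrate by parts once (u = z, dv = -cos(3*z) dz).
An antiderivative is F(z) = -z*sin(3*z)/3 - cos(3*z)/9.
Then F(pi/3) - F(0) = (1/9) - (-1/9) = 2/9.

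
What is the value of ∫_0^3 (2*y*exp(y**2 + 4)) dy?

-exp(4) + exp(13)

Let u = y**2 + 4, so du = 2*y dy. When y = 0, u = 4; when y = 3, u = 13.
The integral becomes ∫ exp(u) du from 4 to 13, with antiderivative exp(u).
Back in y: F(y) = exp(y**2 + 4).
Then F(3) - F(0) = (exp(13)) - (exp(4)) = -exp(4) + exp(13).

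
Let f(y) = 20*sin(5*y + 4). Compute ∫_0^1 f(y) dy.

4*cos(4) - 4*cos(9)

Let u = 5*y + 4, so du = 5 dy. When y = 0, u = 4; when y = 1, u = 9.
The integral becomes 4·∫ sin(u) du from 4 to 9, with antiderivative -4*cos(u).
Back in y: F(y) = -4*cos(5*y + 4).
Then F(1) - F(0) = (-4*cos(9)) - (-4*cos(4)) = 4*cos(4) - 4*cos(9).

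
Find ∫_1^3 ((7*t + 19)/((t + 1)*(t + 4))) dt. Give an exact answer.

Factor the denominator: t**2 + 5*t + 4 = (t + 4)(t + 1).
Partial fractions: (7*t + 19)/((t + 1)*(t + 4)) = 3/(t + 4) + 4/(t + 1).
An antiderivative is F(t) = 4*log(t + 1) + 3*log(t + 4).
Then F(3) - F(1) = (8*log(2) + 3*log(7)) - (4*log(2) + 3*log(5)) = -3*log(5) + 4*log(2) + 3*log(7).

-3*log(5) + 4*log(2) + 3*log(7)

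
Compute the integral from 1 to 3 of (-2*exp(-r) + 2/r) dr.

-2*exp(-1) + 2*exp(-3) + 2*log(3)

An antiderivative is F(r) = 2*log(r) + 2*exp(-r).
Then F(3) - F(1) = (2*exp(-3) + 2*log(3)) - (2*exp(-1)) = -2*exp(-1) + 2*exp(-3) + 2*log(3).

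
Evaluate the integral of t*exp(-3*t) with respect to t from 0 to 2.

Integrate by parts once (u = t, dv = exp(-3*t) dt).
An antiderivative is F(t) = (-3*t - 1)*exp(-3*t)/9.
Then F(2) - F(0) = (-7*exp(-6)/9) - (-1/9) = (-7 + exp(6))*exp(-6)/9.

(-7 + exp(6))*exp(-6)/9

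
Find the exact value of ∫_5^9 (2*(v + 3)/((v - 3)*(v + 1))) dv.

Factor the denominator: v**2 - 2*v - 3 = (v + 1)(v - 3).
Partial fractions: 2*(v + 3)/((v - 3)*(v + 1)) = -1/(v + 1) + 3/(v - 3).
An antiderivative is F(v) = 3*log(v - 3) - log(v + 1).
Then F(9) - F(5) = (-log(5) + 2*log(2) + 3*log(3)) - (log(4/3)) = log(81/5).

log(81/5)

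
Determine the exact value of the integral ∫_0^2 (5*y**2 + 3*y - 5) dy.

28/3

By the power rule, an antiderivative is F(y) = 5*y**3/3 + 3*y**2/2 - 5*y.
Then F(2) - F(0) = (28/3) - (0) = 28/3.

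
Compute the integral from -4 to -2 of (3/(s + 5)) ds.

An antiderivative is F(s) = 3*log(s + 5).
Then F(-2) - F(-4) = (log(27)) - (0) = log(27).

log(27)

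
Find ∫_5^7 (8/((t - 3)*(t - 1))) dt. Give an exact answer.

-4*log(3) + 8*log(2)

Factor the denominator: t**2 - 4*t + 3 = (t - 1)(t - 3).
Partial fractions: 8/((t - 3)*(t - 1)) = -4/(t - 1) + 4/(t - 3).
An antiderivative is F(t) = 4*log(t - 3) - 4*log(t - 1).
Then F(7) - F(5) = (log(16/81)) - (-log(16)) = -4*log(3) + 8*log(2).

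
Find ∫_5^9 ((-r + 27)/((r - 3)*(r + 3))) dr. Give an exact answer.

log(32/3)

Factor the denominator: r**2 - 9 = (r + 3)(r - 3).
Partial fractions: (-r + 27)/((r - 3)*(r + 3)) = -5/(r + 3) + 4/(r - 3).
An antiderivative is F(r) = 4*log(r - 3) - 5*log(r + 3).
Then F(9) - F(5) = (-6*log(2) - log(3)) - (-11*log(2)) = log(32/3).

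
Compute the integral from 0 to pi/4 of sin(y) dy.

An antiderivative is F(y) = -cos(y).
Then F(pi/4) - F(0) = (-sqrt(2)/2) - (-1) = 1 - sqrt(2)/2.

1 - sqrt(2)/2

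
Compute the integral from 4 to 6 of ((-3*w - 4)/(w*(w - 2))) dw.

-7*log(2) + 2*log(3)

Factor the denominator: w**2 - 2*w = w(w - 2).
Partial fractions: (-3*w - 4)/(w*(w - 2)) = 2/w - 5/(w - 2).
An antiderivative is F(w) = 2*log(w) - 5*log(w - 2).
Then F(6) - F(4) = (-8*log(2) + 2*log(3)) - (-log(2)) = -7*log(2) + 2*log(3).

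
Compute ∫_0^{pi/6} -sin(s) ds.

An antiderivative is F(s) = cos(s).
Then F(pi/6) - F(0) = (sqrt(3)/2) - (1) = -1 + sqrt(3)/2.

-1 + sqrt(3)/2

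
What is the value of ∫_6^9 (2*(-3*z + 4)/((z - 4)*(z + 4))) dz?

-4*log(13) + 2*log(5) + 6*log(2)

Factor the denominator: z**2 - 16 = (z + 4)(z - 4).
Partial fractions: 2*(-3*z + 4)/((z - 4)*(z + 4)) = -4/(z + 4) - 2/(z - 4).
An antiderivative is F(z) = -2*log(z - 4) - 4*log(z + 4).
Then F(9) - F(6) = (-4*log(13) - 2*log(5)) - (-4*log(5) - 6*log(2)) = -4*log(13) + 2*log(5) + 6*log(2).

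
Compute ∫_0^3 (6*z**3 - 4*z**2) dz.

171/2

By the power rule, an antiderivative is F(z) = 3*z**4/2 - 4*z**3/3.
Then F(3) - F(0) = (171/2) - (0) = 171/2.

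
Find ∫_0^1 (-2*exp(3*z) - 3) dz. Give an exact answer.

-2*exp(3)/3 - 7/3

An antiderivative is F(z) = -2*exp(3*z)/3 - 3*z.
Then F(1) - F(0) = (-2*exp(3)/3 - 3) - (-2/3) = -2*exp(3)/3 - 7/3.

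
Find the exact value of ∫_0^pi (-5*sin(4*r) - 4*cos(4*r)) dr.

0

An antiderivative is F(r) = -sin(4*r) + 5*cos(4*r)/4.
Then F(pi) - F(0) = (5/4) - (5/4) = 0.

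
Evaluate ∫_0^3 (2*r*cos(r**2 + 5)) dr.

-sin(5) + sin(14)

Let u = r**2 + 5, so du = 2*r dr. When r = 0, u = 5; when r = 3, u = 14.
The integral becomes ∫ cos(u) du from 5 to 14, with antiderivative sin(u).
Back in r: F(r) = sin(r**2 + 5).
Then F(3) - F(0) = (sin(14)) - (sin(5)) = -sin(5) + sin(14).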